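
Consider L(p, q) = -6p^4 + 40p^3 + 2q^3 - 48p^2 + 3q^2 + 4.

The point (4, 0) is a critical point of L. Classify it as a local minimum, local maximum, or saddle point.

saddle point

The mixed partial ∂²L/∂p∂q is 0, so the Hessian at any point is diag(L_pp, L_qq) = diag(24(-3p^2 + 10p - 4), 6(2q + 1)).
At (4, 0): H = diag(-288, 6).
The eigenvalues have opposite signs, so H is indefinite: a saddle point.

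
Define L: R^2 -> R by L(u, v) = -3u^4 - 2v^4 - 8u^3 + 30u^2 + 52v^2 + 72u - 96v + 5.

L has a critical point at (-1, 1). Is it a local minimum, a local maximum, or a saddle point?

The mixed partial ∂²L/∂u∂v is 0, so the Hessian at any point is diag(L_uu, L_vv) = diag(12(-3u^2 - 4u + 5), 8(-3v^2 + 13)).
At (-1, 1): H = diag(72, 80).
Both eigenvalues are positive, so H is positive definite: a local minimum.

local minimum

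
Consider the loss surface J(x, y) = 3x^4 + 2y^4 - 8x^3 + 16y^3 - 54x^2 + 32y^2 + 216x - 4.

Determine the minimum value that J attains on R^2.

-679

J(x,y) separates as P(x) + Q(y) − 4, so its minimum is min P + min Q − 4.
P'(x) = 12(x - 3)(x - 2)(x + 3) vanishes at x ∈ {-3, 2, 3}; Q'(y) = 8y(y + 2)(y + 4) vanishes at y ∈ {-4, -2, 0}.
Local minima of P (where P''>0): P(-3)=-675, P(3)=189. Local minima of Q: Q(-4)=0, Q(0)=0.
So the global minimum of J is P(-3) + Q(-4) − 4 = -675 + 0 − 4 = -679, attained at (-3, -4).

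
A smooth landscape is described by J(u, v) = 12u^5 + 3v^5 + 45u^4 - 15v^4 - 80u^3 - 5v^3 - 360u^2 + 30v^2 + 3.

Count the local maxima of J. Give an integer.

J separates as a function of u plus a function of v, so ∇J=0 decouples.
∂J/∂u = 60u(u - 2)(u + 2)(u + 3) = 0 at u ∈ {-3, -2, 0, 2}; ∂J/∂v = 15v(v - 4)(v - 1)(v + 1) = 0 at v ∈ {-1, 0, 1, 4}.
The Hessian is diagonal: diag(J_uu, J_vv). Second derivatives: J_uu(-3)=-900, J_uu(-2)=480, J_uu(0)=-720, J_uu(2)=2400; J_vv(-1)=-150, J_vv(0)=60, J_vv(1)=-90, J_vv(4)=900.
Local maxima occur where both diagonal entries negative: (-3, -1), (-3, 1), (0, -1), (0, 1). Count: 4.

4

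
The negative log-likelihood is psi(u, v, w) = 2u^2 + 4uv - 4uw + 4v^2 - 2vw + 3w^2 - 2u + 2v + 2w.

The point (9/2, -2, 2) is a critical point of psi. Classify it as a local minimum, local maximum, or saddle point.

local minimum

The Hessian is constant: H = [[4, 4, -4], [4, 8, -2], [-4, -2, 6]].
Leading principal minors: Δ₁ = 4, Δ₂ = 16, Δ₃ = 16.
All leading minors are positive, so H is positive definite: a local minimum.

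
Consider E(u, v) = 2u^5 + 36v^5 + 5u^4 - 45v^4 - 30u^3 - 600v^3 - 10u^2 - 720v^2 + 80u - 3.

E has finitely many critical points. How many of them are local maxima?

4

E separates as a function of u plus a function of v, so ∇E=0 decouples.
∂E/∂u = 10(u - 2)(u - 1)(u + 1)(u + 4) = 0 at u ∈ {-4, -1, 1, 2}; ∂E/∂v = 180v(v - 4)(v + 1)(v + 2) = 0 at v ∈ {-2, -1, 0, 4}.
The Hessian is diagonal: diag(E_uu, E_vv). Second derivatives: E_uu(-4)=-900, E_uu(-1)=180, E_uu(1)=-100, E_uu(2)=180; E_vv(-2)=-2160, E_vv(-1)=900, E_vv(0)=-1440, E_vv(4)=21600.
Local maxima occur where both diagonal entries negative: (-4, -2), (-4, 0), (1, -2), (1, 0). Count: 4.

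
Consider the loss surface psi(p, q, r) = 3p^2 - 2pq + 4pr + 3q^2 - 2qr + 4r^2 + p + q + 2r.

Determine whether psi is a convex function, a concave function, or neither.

psi is quadratic, so its Hessian is the constant matrix H = [[6, -2, 4], [-2, 6, -2], [4, -2, 8]].
Leading principal minors: 6, 32, 168.
All positive ⇒ H ≻ 0 ⇒ convex.

convex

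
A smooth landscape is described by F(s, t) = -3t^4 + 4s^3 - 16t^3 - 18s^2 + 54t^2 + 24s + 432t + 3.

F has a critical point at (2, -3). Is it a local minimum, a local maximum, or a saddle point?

local minimum

The mixed partial ∂²F/∂s∂t is 0, so the Hessian at any point is diag(F_ss, F_tt) = diag(12(2s - 3), 12(-3t^2 - 8t + 9)).
At (2, -3): H = diag(12, 72).
Both eigenvalues are positive, so H is positive definite: a local minimum.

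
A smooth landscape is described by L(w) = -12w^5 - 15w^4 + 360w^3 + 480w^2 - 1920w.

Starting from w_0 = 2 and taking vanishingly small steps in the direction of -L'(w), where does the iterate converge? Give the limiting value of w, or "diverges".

L'(w) = -60(w - 4)(w - 1)(w + 2)(w + 4), so L'(2) = 2880.
Gradient descent moves in the -L' direction, i.e. w is decreasing.
The nearest critical point in that direction is w = 1, where L'' = 2700 > 0 (a local minimum). The iterate converges there.

1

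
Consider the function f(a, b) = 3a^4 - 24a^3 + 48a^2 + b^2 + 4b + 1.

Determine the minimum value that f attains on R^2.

-3

f(a,b) separates as P(a) + Q(b) + 1, so its minimum is min P + min Q + 1.
P'(a) = 12a(a - 4)(a - 2) vanishes at a ∈ {0, 2, 4}; Q'(b) = 2b + 4 vanishes at b ∈ {-2}.
Local minima of P (where P''>0): P(0)=0, P(4)=0. Local minima of Q: Q(-2)=-4.
So the global minimum of f is P(0) + Q(-2) + 1 = 0 − 4 + 1 = -3, attained at (0, -2).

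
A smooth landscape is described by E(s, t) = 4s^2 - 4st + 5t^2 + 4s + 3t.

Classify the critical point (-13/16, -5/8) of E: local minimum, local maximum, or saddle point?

The Hessian of E is constant: H = [[8, -4], [-4, 10]].
det(H) = 8·10 − (-4)² = 64.
det(H) > 0 and tr(H) = 18 > 0, so H is positive definite and the point is a local minimum.

local minimum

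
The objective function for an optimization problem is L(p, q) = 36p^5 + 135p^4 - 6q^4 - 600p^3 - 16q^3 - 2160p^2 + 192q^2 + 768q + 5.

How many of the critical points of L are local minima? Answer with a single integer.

2

L separates as a function of p plus a function of q, so ∇L=0 decouples.
∂L/∂p = 180p(p - 3)(p + 2)(p + 4) = 0 at p ∈ {-4, -2, 0, 3}; ∂L/∂q = -24(q - 4)(q + 2)(q + 4) = 0 at q ∈ {-4, -2, 4}.
The Hessian is diagonal: diag(L_pp, L_qq). Second derivatives: L_pp(-4)=-10080, L_pp(-2)=3600, L_pp(0)=-4320, L_pp(3)=18900; L_qq(-4)=-384, L_qq(-2)=288, L_qq(4)=-1152.
Local minima occur where both diagonal entries positive: (-2, -2), (3, -2). Count: 2.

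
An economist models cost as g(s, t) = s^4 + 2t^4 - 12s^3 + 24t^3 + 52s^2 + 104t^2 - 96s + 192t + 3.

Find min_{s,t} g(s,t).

g(s,t) separates as P(s) + Q(t) + 3, so its minimum is min P + min Q + 3.
P'(s) = 4(s - 4)(s - 3)(s - 2) vanishes at s ∈ {2, 3, 4}; Q'(t) = 8(t + 2)(t + 3)(t + 4) vanishes at t ∈ {-4, -3, -2}.
Local minima of P (where P''>0): P(2)=-64, P(4)=-64. Local minima of Q: Q(-4)=-128, Q(-2)=-128.
So the global minimum of g is P(2) + Q(-4) + 3 = -64 − 128 + 3 = -189, attained at (2, -4).

-189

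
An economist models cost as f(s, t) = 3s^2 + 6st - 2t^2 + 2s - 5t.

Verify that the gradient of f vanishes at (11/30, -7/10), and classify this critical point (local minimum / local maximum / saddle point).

∇f = (6s + 6t + 2, 6s - 4t - 5); substituting (11/30, -7/10) gives ∇f = (0, 0), so (11/30, -7/10) is indeed a critical point.
The Hessian of f is constant: H = [[6, 6], [6, -4]].
det(H) = 6·(-4) − 6² = -60.
Since det(H) < 0, H is indefinite and the critical point is a saddle point.

saddle point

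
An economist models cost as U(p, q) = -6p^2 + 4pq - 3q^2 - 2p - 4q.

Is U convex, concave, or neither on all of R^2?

U is quadratic, so its Hessian is the constant matrix H = [[-12, 4], [4, -6]].
det(H) = 56, tr(H) = -18.
det(H) > 0 and tr(H) < 0, so H is negative definite everywhere: concave.

concave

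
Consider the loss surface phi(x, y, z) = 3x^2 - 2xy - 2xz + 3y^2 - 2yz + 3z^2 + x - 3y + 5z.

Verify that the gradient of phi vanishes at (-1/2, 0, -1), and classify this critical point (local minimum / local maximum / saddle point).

∇phi = (6x - 2y - 2z + 1, -2x + 6y - 2z - 3, -2x - 2y + 6z + 5); substituting (-1/2, 0, -1) gives ∇phi = (0, 0, 0), so (-1/2, 0, -1) is indeed a critical point.
The Hessian is constant: H = [[6, -2, -2], [-2, 6, -2], [-2, -2, 6]].
Leading principal minors: Δ₁ = 6, Δ₂ = 32, Δ₃ = 128.
All leading minors are positive, so H is positive definite: a local minimum.

local minimum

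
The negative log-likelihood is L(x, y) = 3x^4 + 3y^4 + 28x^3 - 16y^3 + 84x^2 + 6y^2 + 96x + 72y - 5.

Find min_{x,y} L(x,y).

-116

L(x,y) separates as P(x) + Q(y) − 5, so its minimum is min P + min Q − 5.
P'(x) = 12(x + 1)(x + 2)(x + 4) vanishes at x ∈ {-4, -2, -1}; Q'(y) = 12(y - 3)(y - 2)(y + 1) vanishes at y ∈ {-1, 2, 3}.
Local minima of P (where P''>0): P(-4)=-64, P(-1)=-37. Local minima of Q: Q(-1)=-47, Q(3)=81.
So the global minimum of L is P(-4) + Q(-1) − 5 = -64 − 47 − 5 = -116, attained at (-4, -1).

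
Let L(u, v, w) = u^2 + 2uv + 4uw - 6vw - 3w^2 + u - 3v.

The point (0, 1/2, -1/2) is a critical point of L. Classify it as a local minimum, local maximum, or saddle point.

saddle point

The Hessian is constant: H = [[2, 2, 4], [2, 0, -6], [4, -6, -6]].
Leading principal minors: Δ₁ = 2, Δ₂ = -4, Δ₃ = -144.
The minors fit neither the all-positive nor the alternating-sign pattern, so H is indefinite: a saddle point.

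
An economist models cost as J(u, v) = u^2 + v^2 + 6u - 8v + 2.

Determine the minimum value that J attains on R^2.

J(u,v) separates as P(u) + Q(v) + 2, so its minimum is min P + min Q + 2.
P'(u) = 2u + 6 vanishes at u ∈ {-3}; Q'(v) = 2v - 8 vanishes at v ∈ {4}.
Local minima of P (where P''>0): P(-3)=-9. Local minima of Q: Q(4)=-16.
So the global minimum of J is P(-3) + Q(4) + 2 = -9 − 16 + 2 = -23, attained at (-3, 4).

-23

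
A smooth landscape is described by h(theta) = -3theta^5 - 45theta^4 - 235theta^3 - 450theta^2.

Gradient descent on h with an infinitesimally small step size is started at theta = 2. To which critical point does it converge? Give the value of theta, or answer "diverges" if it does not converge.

h'(theta) = -15theta(theta + 3)(theta + 4)(theta + 5), so h'(2) = -6300.
Gradient descent moves in the -h' direction, i.e. theta is increasing.
There is no critical point above theta=2, and h' keeps the same sign, so the iterate runs off to +∞.

diverges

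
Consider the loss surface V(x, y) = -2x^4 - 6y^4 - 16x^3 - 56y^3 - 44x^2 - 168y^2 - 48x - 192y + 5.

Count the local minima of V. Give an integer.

V separates as a function of x plus a function of y, so ∇V=0 decouples.
∂V/∂x = -8(x + 1)(x + 2)(x + 3) = 0 at x ∈ {-3, -2, -1}; ∂V/∂y = -24(y + 1)(y + 2)(y + 4) = 0 at y ∈ {-4, -2, -1}.
The Hessian is diagonal: diag(V_xx, V_yy). Second derivatives: V_xx(-3)=-16, V_xx(-2)=8, V_xx(-1)=-16; V_yy(-4)=-144, V_yy(-2)=48, V_yy(-1)=-72.
Local minima occur where both diagonal entries positive: (-2, -2). Count: 1.

1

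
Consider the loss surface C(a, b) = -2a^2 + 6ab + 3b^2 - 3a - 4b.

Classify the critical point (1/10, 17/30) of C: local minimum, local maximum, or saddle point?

saddle point

The Hessian of C is constant: H = [[-4, 6], [6, 6]].
det(H) = (-4)·6 − 6² = -60.
Since det(H) < 0, H is indefinite and the critical point is a saddle point.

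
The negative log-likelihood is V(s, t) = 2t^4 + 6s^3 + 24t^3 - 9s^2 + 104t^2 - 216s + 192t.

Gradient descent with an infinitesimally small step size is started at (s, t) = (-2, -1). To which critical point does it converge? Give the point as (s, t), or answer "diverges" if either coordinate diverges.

V is separable, so gradient descent decouples: s follows -∂V/∂s, t follows -∂V/∂t.
∂V/∂s = 18(s - 4)(s + 3); at s=-2 this is -108, so s increases.
∂V/∂t = 8(t + 2)(t + 3)(t + 4); at t=-1 this is 48, so t decreases.
s converges to its nearest critical value 4 (a local min of the s-part); t converges to -2. The iterate converges to (4, -2).

(4, -2)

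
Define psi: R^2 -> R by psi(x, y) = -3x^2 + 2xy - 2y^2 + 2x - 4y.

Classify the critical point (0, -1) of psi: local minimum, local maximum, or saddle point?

The Hessian of psi is constant: H = [[-6, 2], [2, -4]].
det(H) = (-6)·(-4) − 2² = 20.
det(H) > 0 and tr(H) = -10 < 0, so H is negative definite and the point is a local maximum.

local maximum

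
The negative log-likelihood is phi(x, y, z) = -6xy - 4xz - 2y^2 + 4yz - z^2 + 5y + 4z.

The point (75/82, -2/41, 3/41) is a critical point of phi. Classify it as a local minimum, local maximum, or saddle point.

The Hessian is constant: H = [[0, -6, -4], [-6, -4, 4], [-4, 4, -2]].
Leading principal minors: Δ₁ = 0, Δ₂ = -36, Δ₃ = 328.
The minors fit neither the all-positive nor the alternating-sign pattern, so H is indefinite: a saddle point.

saddle point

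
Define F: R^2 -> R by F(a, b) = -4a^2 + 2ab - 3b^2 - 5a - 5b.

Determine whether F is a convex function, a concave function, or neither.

concave

F is quadratic, so its Hessian is the constant matrix H = [[-8, 2], [2, -6]].
det(H) = 44, tr(H) = -14.
det(H) > 0 and tr(H) < 0, so H is negative definite everywhere: concave.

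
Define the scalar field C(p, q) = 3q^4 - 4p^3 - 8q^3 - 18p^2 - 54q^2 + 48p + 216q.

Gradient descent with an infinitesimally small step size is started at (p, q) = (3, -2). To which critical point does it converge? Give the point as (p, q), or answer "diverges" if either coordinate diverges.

C is separable, so gradient descent decouples: p follows -∂C/∂p, q follows -∂C/∂q.
∂C/∂p = -12(p - 1)(p + 4); at p=3 this is -168, so p increases.
∂C/∂q = 12(q - 3)(q - 2)(q + 3); at q=-2 this is 240, so q decreases.
The p-coordinate has no critical point in that direction and runs off to infinity.

diverges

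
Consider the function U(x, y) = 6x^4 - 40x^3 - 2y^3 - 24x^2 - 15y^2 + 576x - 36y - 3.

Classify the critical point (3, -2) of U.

The mixed partial ∂²U/∂x∂y is 0, so the Hessian at any point is diag(U_xx, U_yy) = diag(24(3x^2 - 10x - 2), -6(2y + 5)).
At (3, -2): H = diag(-120, -6).
Both eigenvalues are negative, so H is negative definite: a local maximum.

local maximum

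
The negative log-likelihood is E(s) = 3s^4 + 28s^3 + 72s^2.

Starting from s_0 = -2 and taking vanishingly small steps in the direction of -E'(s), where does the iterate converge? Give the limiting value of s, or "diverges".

E'(s) = 12s(s + 3)(s + 4), so E'(-2) = -48.
Gradient descent moves in the -E' direction, i.e. s is increasing.
The nearest critical point in that direction is s = 0, where E'' = 144 > 0 (a local minimum). The iterate converges there.

0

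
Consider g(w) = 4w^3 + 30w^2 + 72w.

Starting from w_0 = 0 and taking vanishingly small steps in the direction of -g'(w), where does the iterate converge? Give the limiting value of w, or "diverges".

-2

g'(w) = 12(w + 2)(w + 3), so g'(0) = 72.
Gradient descent moves in the -g' direction, i.e. w is decreasing.
The nearest critical point in that direction is w = -2, where g'' = 12 > 0 (a local minimum). The iterate converges there.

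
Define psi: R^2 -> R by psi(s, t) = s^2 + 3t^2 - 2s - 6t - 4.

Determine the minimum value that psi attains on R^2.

-8

psi(s,t) separates as P(s) + Q(t) − 4, so its minimum is min P + min Q − 4.
P'(s) = 2s - 2 vanishes at s ∈ {1}; Q'(t) = 6(t - 1) vanishes at t ∈ {1}.
Local minima of P (where P''>0): P(1)=-1. Local minima of Q: Q(1)=-3.
So the global minimum of psi is P(1) + Q(1) − 4 = -1 − 3 − 4 = -8, attained at (1, 1).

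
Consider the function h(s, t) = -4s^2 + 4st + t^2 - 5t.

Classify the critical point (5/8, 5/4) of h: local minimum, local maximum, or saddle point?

The Hessian of h is constant: H = [[-8, 4], [4, 2]].
det(H) = (-8)·2 − 4² = -32.
Since det(H) < 0, H is indefinite and the critical point is a saddle point.

saddle point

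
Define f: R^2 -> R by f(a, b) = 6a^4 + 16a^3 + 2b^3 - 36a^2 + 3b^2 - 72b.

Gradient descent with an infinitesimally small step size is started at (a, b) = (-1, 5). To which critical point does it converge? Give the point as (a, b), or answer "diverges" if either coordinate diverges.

(-3, 3)

f is separable, so gradient descent decouples: a follows -∂f/∂a, b follows -∂f/∂b.
∂f/∂a = 24a(a - 1)(a + 3); at a=-1 this is 96, so a decreases.
∂f/∂b = 6(b - 3)(b + 4); at b=5 this is 108, so b decreases.
a converges to its nearest critical value -3 (a local min of the a-part); b converges to 3. The iterate converges to (-3, 3).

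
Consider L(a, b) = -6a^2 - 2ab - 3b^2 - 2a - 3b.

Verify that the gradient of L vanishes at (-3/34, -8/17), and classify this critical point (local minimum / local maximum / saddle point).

local maximum

∇L = (-12a - 2b - 2, -2a - 6b - 3); substituting (-3/34, -8/17) gives ∇L = (0, 0), so (-3/34, -8/17) is indeed a critical point.
The Hessian of L is constant: H = [[-12, -2], [-2, -6]].
det(H) = (-12)·(-6) − (-2)² = 68.
det(H) > 0 and tr(H) = -18 < 0, so H is negative definite and the point is a local maximum.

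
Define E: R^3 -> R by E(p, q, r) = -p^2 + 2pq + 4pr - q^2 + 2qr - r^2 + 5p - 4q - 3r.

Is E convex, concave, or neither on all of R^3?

E is quadratic, so its Hessian is the constant matrix H = [[-2, 2, 4], [2, -2, 2], [4, 2, -2]].
Leading principal minors: -2, 0, 72.
Neither pattern holds ⇒ H is indefinite ⇒ neither convex nor concave.

neither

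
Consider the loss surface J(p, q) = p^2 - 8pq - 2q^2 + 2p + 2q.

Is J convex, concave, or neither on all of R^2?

J is quadratic, so its Hessian is the constant matrix H = [[2, -8], [-8, -4]].
det(H) = -72, tr(H) = -2.
det(H) < 0, so H is indefinite: neither convex nor concave.

neither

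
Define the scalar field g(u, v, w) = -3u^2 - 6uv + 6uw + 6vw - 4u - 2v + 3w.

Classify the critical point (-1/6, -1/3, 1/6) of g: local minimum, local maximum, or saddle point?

saddle point

The Hessian is constant: H = [[-6, -6, 6], [-6, 0, 6], [6, 6, 0]].
Leading principal minors: Δ₁ = -6, Δ₂ = -36, Δ₃ = -216.
The minors fit neither the all-positive nor the alternating-sign pattern, so H is indefinite: a saddle point.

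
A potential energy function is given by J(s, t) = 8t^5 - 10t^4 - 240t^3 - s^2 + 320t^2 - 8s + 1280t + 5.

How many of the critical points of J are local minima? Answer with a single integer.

0

J separates as a function of s plus a function of t, so ∇J=0 decouples.
∂J/∂s = -2(s + 4) = 0 at s ∈ {-4}; ∂J/∂t = 40(t - 4)(t - 2)(t + 1)(t + 4) = 0 at t ∈ {-4, -1, 2, 4}.
The Hessian is diagonal: diag(J_ss, J_tt). Second derivatives: J_ss(-4)=-2; J_tt(-4)=-5760, J_tt(-1)=1800, J_tt(2)=-1440, J_tt(4)=3200.
Local minima occur where both diagonal entries positive: none. Count: 0.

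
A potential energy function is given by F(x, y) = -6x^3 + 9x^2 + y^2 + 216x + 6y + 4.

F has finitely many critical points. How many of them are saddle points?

F separates as a function of x plus a function of y, so ∇F=0 decouples.
∂F/∂x = -18(x - 4)(x + 3) = 0 at x ∈ {-3, 4}; ∂F/∂y = 2(y + 3) = 0 at y ∈ {-3}.
The Hessian is diagonal: diag(F_xx, F_yy). Second derivatives: F_xx(-3)=126, F_xx(4)=-126; F_yy(-3)=2.
Saddle points occur where the two diagonal entries have opposite signs: (4, -3). Count: 1.

1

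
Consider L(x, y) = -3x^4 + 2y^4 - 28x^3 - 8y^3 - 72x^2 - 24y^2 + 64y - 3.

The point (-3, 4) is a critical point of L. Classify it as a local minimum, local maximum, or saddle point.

local minimum

The mixed partial ∂²L/∂x∂y is 0, so the Hessian at any point is diag(L_xx, L_yy) = diag(-12(3x^2 + 14x + 12), 24(y^2 - 2y - 2)).
At (-3, 4): H = diag(36, 144).
Both eigenvalues are positive, so H is positive definite: a local minimum.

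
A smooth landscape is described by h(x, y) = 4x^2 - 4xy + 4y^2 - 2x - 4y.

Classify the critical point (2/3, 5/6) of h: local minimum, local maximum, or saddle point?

local minimum

The Hessian of h is constant: H = [[8, -4], [-4, 8]].
det(H) = 8·8 − (-4)² = 48.
det(H) > 0 and tr(H) = 16 > 0, so H is positive definite and the point is a local minimum.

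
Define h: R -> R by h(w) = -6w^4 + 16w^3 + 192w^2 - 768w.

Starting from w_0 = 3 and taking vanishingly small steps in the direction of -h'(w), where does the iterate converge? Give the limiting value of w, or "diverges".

h'(w) = -24(w - 4)(w - 2)(w + 4), so h'(3) = 168.
Gradient descent moves in the -h' direction, i.e. w is decreasing.
The nearest critical point in that direction is w = 2, where h'' = 288 > 0 (a local minimum). The iterate converges there.

2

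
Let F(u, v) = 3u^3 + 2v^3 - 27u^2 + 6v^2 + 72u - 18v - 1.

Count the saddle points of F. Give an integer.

F separates as a function of u plus a function of v, so ∇F=0 decouples.
∂F/∂u = 9(u - 4)(u - 2) = 0 at u ∈ {2, 4}; ∂F/∂v = 6(v - 1)(v + 3) = 0 at v ∈ {-3, 1}.
The Hessian is diagonal: diag(F_uu, F_vv). Second derivatives: F_uu(2)=-18, F_uu(4)=18; F_vv(-3)=-24, F_vv(1)=24.
Saddle points occur where the two diagonal entries have opposite signs: (2, 1), (4, -3). Count: 2.

2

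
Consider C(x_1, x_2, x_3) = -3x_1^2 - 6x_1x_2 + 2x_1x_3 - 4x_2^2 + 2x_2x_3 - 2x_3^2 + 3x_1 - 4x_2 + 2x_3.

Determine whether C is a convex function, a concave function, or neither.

concave

C is quadratic, so its Hessian is the constant matrix H = [[-6, -6, 2], [-6, -8, 2], [2, 2, -4]].
Leading principal minors: -6, 12, -40.
Signs alternate −, +, − ⇒ H ≺ 0 ⇒ concave.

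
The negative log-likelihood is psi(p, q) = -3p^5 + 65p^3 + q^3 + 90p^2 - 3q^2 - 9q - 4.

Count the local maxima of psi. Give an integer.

psi separates as a function of p plus a function of q, so ∇psi=0 decouples.
∂psi/∂p = -15p(p - 4)(p + 1)(p + 3) = 0 at p ∈ {-3, -1, 0, 4}; ∂psi/∂q = 3(q - 3)(q + 1) = 0 at q ∈ {-1, 3}.
The Hessian is diagonal: diag(psi_pp, psi_qq). Second derivatives: psi_pp(-3)=630, psi_pp(-1)=-150, psi_pp(0)=180, psi_pp(4)=-2100; psi_qq(-1)=-12, psi_qq(3)=12.
Local maxima occur where both diagonal entries negative: (-1, -1), (4, -1). Count: 2.

2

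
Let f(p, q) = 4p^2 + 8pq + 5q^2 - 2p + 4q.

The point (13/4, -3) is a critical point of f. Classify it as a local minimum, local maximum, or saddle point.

The Hessian of f is constant: H = [[8, 8], [8, 10]].
det(H) = 8·10 − 8² = 16.
det(H) > 0 and tr(H) = 18 > 0, so H is positive definite and the point is a local minimum.

local minimum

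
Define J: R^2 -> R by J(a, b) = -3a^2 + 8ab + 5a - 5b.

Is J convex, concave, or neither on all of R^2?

neither

J is quadratic, so its Hessian is the constant matrix H = [[-6, 8], [8, 0]].
det(H) = -64, tr(H) = -6.
det(H) < 0, so H is indefinite: neither convex nor concave.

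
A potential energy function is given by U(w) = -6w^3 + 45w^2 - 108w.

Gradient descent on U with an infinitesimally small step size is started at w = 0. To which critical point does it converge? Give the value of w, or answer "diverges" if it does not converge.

U'(w) = -18(w - 3)(w - 2), so U'(0) = -108.
Gradient descent moves in the -U' direction, i.e. w is increasing.
The nearest critical point in that direction is w = 2, where U'' = 18 > 0 (a local minimum). The iterate converges there.

2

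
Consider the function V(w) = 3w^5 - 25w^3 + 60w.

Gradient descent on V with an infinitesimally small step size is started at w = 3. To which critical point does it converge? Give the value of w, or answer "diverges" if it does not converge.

V'(w) = 15(w - 2)(w - 1)(w + 1)(w + 2), so V'(3) = 600.
Gradient descent moves in the -V' direction, i.e. w is decreasing.
The nearest critical point in that direction is w = 2, where V'' = 180 > 0 (a local minimum). The iterate converges there.

2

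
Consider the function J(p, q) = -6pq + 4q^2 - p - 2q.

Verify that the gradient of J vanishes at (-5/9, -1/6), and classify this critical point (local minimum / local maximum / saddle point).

saddle point

∇J = (-6q - 1, -6p + 8q - 2); substituting (-5/9, -1/6) gives ∇J = (0, 0), so (-5/9, -1/6) is indeed a critical point.
The Hessian of J is constant: H = [[0, -6], [-6, 8]].
det(H) = 0·8 − (-6)² = -36.
Since det(H) < 0, H is indefinite and the critical point is a saddle point.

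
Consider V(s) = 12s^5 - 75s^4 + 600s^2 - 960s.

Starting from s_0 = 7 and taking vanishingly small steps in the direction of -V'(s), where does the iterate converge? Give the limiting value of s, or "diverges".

4

V'(s) = 60(s - 4)(s - 2)(s - 1)(s + 2), so V'(7) = 48600.
Gradient descent moves in the -V' direction, i.e. s is decreasing.
The nearest critical point in that direction is s = 4, where V'' = 2160 > 0 (a local minimum). The iterate converges there.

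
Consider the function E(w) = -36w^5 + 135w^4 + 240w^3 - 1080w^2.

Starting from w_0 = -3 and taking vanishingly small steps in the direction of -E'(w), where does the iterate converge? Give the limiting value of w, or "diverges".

E'(w) = -180w(w - 3)(w - 2)(w + 2), so E'(-3) = -16200.
Gradient descent moves in the -E' direction, i.e. w is increasing.
The nearest critical point in that direction is w = -2, where E'' = 7200 > 0 (a local minimum). The iterate converges there.

-2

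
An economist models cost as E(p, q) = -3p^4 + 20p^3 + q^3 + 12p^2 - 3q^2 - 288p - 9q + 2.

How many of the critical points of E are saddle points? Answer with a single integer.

E separates as a function of p plus a function of q, so ∇E=0 decouples.
∂E/∂p = -12(p - 4)(p - 3)(p + 2) = 0 at p ∈ {-2, 3, 4}; ∂E/∂q = 3(q - 3)(q + 1) = 0 at q ∈ {-1, 3}.
The Hessian is diagonal: diag(E_pp, E_qq). Second derivatives: E_pp(-2)=-360, E_pp(3)=60, E_pp(4)=-72; E_qq(-1)=-12, E_qq(3)=12.
Saddle points occur where the two diagonal entries have opposite signs: (-2, 3), (3, -1), (4, 3). Count: 3.

3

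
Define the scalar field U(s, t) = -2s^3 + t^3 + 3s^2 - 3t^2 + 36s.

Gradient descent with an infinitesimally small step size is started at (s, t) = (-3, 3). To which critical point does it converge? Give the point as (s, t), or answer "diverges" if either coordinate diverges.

(-2, 2)

U is separable, so gradient descent decouples: s follows -∂U/∂s, t follows -∂U/∂t.
∂U/∂s = -6(s - 3)(s + 2); at s=-3 this is -36, so s increases.
∂U/∂t = 3t(t - 2); at t=3 this is 9, so t decreases.
s converges to its nearest critical value -2 (a local min of the s-part); t converges to 2. The iterate converges to (-2, 2).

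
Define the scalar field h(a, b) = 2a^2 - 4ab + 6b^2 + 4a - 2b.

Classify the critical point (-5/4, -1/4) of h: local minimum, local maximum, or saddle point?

The Hessian of h is constant: H = [[4, -4], [-4, 12]].
det(H) = 4·12 − (-4)² = 32.
det(H) > 0 and tr(H) = 16 > 0, so H is positive definite and the point is a local minimum.

local minimum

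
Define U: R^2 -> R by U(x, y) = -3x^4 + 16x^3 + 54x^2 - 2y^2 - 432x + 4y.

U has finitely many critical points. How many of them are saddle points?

U separates as a function of x plus a function of y, so ∇U=0 decouples.
∂U/∂x = -12(x - 4)(x - 3)(x + 3) = 0 at x ∈ {-3, 3, 4}; ∂U/∂y = -4(y - 1) = 0 at y ∈ {1}.
The Hessian is diagonal: diag(U_xx, U_yy). Second derivatives: U_xx(-3)=-504, U_xx(3)=72, U_xx(4)=-84; U_yy(1)=-4.
Saddle points occur where the two diagonal entries have opposite signs: (3, 1). Count: 1.

1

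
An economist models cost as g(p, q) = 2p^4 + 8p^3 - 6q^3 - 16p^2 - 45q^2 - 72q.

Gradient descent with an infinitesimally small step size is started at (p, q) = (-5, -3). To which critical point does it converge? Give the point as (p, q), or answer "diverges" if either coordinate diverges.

g is separable, so gradient descent decouples: p follows -∂g/∂p, q follows -∂g/∂q.
∂g/∂p = 8p(p - 1)(p + 4); at p=-5 this is -240, so p increases.
∂g/∂q = -18(q + 1)(q + 4); at q=-3 this is 36, so q decreases.
p converges to its nearest critical value -4 (a local min of the p-part); q converges to -4. The iterate converges to (-4, -4).

(-4, -4)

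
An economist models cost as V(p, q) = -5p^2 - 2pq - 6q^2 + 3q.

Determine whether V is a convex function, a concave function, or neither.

V is quadratic, so its Hessian is the constant matrix H = [[-10, -2], [-2, -12]].
det(H) = 116, tr(H) = -22.
det(H) > 0 and tr(H) < 0, so H is negative definite everywhere: concave.

concave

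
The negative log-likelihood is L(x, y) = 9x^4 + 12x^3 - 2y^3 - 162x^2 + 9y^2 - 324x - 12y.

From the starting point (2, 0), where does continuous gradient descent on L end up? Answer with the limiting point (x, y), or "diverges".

L is separable, so gradient descent decouples: x follows -∂L/∂x, y follows -∂L/∂y.
∂L/∂x = 36(x - 3)(x + 1)(x + 3); at x=2 this is -540, so x increases.
∂L/∂y = -6(y - 2)(y - 1); at y=0 this is -12, so y increases.
x converges to its nearest critical value 3 (a local min of the x-part); y converges to 1. The iterate converges to (3, 1).

(3, 1)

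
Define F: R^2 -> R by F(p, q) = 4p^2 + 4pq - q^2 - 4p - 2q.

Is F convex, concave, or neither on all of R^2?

neither

F is quadratic, so its Hessian is the constant matrix H = [[8, 4], [4, -2]].
det(H) = -32, tr(H) = 6.
det(H) < 0, so H is indefinite: neither convex nor concave.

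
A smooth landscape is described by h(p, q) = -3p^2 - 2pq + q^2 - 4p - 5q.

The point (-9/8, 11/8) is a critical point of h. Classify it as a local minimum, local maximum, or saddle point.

saddle point

The Hessian of h is constant: H = [[-6, -2], [-2, 2]].
det(H) = (-6)·2 − (-2)² = -16.
Since det(H) < 0, H is indefinite and the critical point is a saddle point.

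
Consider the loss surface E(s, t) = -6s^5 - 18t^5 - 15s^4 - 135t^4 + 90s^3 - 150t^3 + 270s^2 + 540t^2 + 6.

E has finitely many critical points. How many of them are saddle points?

8

E separates as a function of s plus a function of t, so ∇E=0 decouples.
∂E/∂s = -30s(s - 3)(s + 2)(s + 3) = 0 at s ∈ {-3, -2, 0, 3}; ∂E/∂t = -90t(t - 1)(t + 3)(t + 4) = 0 at t ∈ {-4, -3, 0, 1}.
The Hessian is diagonal: diag(E_ss, E_tt). Second derivatives: E_ss(-3)=540, E_ss(-2)=-300, E_ss(0)=540, E_ss(3)=-2700; E_tt(-4)=1800, E_tt(-3)=-1080, E_tt(0)=1080, E_tt(1)=-1800.
Saddle points occur where the two diagonal entries have opposite signs: (-3, -3), (-3, 1), (-2, -4), (-2, 0), (0, -3), (0, 1), (3, -4), (3, 0). Count: 8.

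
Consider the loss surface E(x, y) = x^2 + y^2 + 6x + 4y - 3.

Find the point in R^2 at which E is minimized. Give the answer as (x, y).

E(x,y) separates as P(x) + Q(y) − 3, so its minimum is min P + min Q − 3.
P'(x) = 2x + 6 vanishes at x ∈ {-3}; Q'(y) = 2y + 4 vanishes at y ∈ {-2}.
Local minima of P (where P''>0): P(-3)=-9. Local minima of Q: Q(-2)=-4.
So the global minimum of E is P(-3) + Q(-2) − 3 = -9 − 4 − 3 = -16, attained at (-3, -2).

(-3, -2)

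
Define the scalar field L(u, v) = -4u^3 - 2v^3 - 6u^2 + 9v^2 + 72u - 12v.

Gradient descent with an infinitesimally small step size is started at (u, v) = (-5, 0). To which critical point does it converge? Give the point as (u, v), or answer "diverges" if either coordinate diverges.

L is separable, so gradient descent decouples: u follows -∂L/∂u, v follows -∂L/∂v.
∂L/∂u = -12(u - 2)(u + 3); at u=-5 this is -168, so u increases.
∂L/∂v = -6(v - 2)(v - 1); at v=0 this is -12, so v increases.
u converges to its nearest critical value -3 (a local min of the u-part); v converges to 1. The iterate converges to (-3, 1).

(-3, 1)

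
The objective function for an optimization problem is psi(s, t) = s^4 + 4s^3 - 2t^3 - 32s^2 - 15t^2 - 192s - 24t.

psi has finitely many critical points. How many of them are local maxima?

1

psi separates as a function of s plus a function of t, so ∇psi=0 decouples.
∂psi/∂s = 4(s - 4)(s + 3)(s + 4) = 0 at s ∈ {-4, -3, 4}; ∂psi/∂t = -6(t + 1)(t + 4) = 0 at t ∈ {-4, -1}.
The Hessian is diagonal: diag(psi_ss, psi_tt). Second derivatives: psi_ss(-4)=32, psi_ss(-3)=-28, psi_ss(4)=224; psi_tt(-4)=18, psi_tt(-1)=-18.
Local maxima occur where both diagonal entries negative: (-3, -1). Count: 1.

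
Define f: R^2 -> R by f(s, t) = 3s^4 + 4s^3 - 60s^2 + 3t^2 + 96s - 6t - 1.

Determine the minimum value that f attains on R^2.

f(s,t) separates as P(s) + Q(t) − 1, so its minimum is min P + min Q − 1.
P'(s) = 12(s - 2)(s - 1)(s + 4) vanishes at s ∈ {-4, 1, 2}; Q'(t) = 6(t - 1) vanishes at t ∈ {1}.
Local minima of P (where P''>0): P(-4)=-832, P(2)=32. Local minima of Q: Q(1)=-3.
So the global minimum of f is P(-4) + Q(1) − 1 = -832 − 3 − 1 = -836, attained at (-4, 1).

-836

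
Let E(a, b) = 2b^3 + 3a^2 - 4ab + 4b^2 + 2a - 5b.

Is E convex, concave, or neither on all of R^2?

neither

The term 2b^3 is cubic, so the Hessian is not constant.
∂²E/∂b² = 12b + 8, which takes both signs as b varies (negative for sufficiently negative b). A diagonal entry of the Hessian changing sign means the Hessian is neither positive- nor negative-semidefinite on all of R^2.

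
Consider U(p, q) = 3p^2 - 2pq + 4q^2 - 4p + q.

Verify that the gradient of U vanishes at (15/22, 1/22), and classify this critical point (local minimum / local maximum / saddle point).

∇U = (6p - 2q - 4, -2p + 8q + 1); substituting (15/22, 1/22) gives ∇U = (0, 0), so (15/22, 1/22) is indeed a critical point.
The Hessian of U is constant: H = [[6, -2], [-2, 8]].
det(H) = 6·8 − (-2)² = 44.
det(H) > 0 and tr(H) = 14 > 0, so H is positive definite and the point is a local minimum.

local minimum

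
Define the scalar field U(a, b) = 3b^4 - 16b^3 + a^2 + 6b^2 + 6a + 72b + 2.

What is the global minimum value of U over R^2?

U(a,b) separates as P(a) + Q(b) + 2, so its minimum is min P + min Q + 2.
P'(a) = 2a + 6 vanishes at a ∈ {-3}; Q'(b) = 12(b - 3)(b - 2)(b + 1) vanishes at b ∈ {-1, 2, 3}.
Local minima of P (where P''>0): P(-3)=-9. Local minima of Q: Q(-1)=-47, Q(3)=81.
So the global minimum of U is P(-3) + Q(-1) + 2 = -9 − 47 + 2 = -54, attained at (-3, -1).

-54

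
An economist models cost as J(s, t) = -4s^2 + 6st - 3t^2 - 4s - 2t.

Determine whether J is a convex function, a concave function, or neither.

concave

J is quadratic, so its Hessian is the constant matrix H = [[-8, 6], [6, -6]].
det(H) = 12, tr(H) = -14.
det(H) > 0 and tr(H) < 0, so H is negative definite everywhere: concave.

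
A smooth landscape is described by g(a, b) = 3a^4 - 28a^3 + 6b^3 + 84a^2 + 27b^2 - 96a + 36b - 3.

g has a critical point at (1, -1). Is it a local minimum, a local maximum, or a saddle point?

local minimum

The mixed partial ∂²g/∂a∂b is 0, so the Hessian at any point is diag(g_aa, g_bb) = diag(12(3a^2 - 14a + 14), 18(2b + 3)).
At (1, -1): H = diag(36, 18).
Both eigenvalues are positive, so H is positive definite: a local minimum.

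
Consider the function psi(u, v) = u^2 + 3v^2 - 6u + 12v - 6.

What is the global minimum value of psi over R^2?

-27

psi(u,v) separates as P(u) + Q(v) − 6, so its minimum is min P + min Q − 6.
P'(u) = 2u - 6 vanishes at u ∈ {3}; Q'(v) = 6v + 12 vanishes at v ∈ {-2}.
Local minima of P (where P''>0): P(3)=-9. Local minima of Q: Q(-2)=-12.
So the global minimum of psi is P(3) + Q(-2) − 6 = -9 − 12 − 6 = -27, attained at (3, -2).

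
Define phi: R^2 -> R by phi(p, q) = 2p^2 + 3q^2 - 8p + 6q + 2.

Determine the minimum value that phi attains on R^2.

phi(p,q) separates as A(p) + B(q) + 2, so its minimum is min A + min B + 2.
A'(p) = 4p - 8 vanishes at p ∈ {2}; B'(q) = 6q + 6 vanishes at q ∈ {-1}.
Local minima of A (where A''>0): A(2)=-8. Local minima of B: B(-1)=-3.
So the global minimum of phi is A(2) + B(-1) + 2 = -8 − 3 + 2 = -9, attained at (2, -1).

-9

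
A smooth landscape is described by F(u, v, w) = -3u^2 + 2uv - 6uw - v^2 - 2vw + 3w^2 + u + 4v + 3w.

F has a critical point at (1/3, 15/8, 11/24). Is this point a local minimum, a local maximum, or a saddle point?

saddle point

The Hessian is constant: H = [[-6, 2, -6], [2, -2, -2], [-6, -2, 6]].
Leading principal minors: Δ₁ = -6, Δ₂ = 8, Δ₃ = 192.
The minors fit neither the all-positive nor the alternating-sign pattern, so H is indefinite: a saddle point.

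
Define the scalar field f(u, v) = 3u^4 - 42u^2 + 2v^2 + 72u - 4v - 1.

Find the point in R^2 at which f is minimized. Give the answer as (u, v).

f(u,v) separates as P(u) + Q(v) − 1, so its minimum is min P + min Q − 1.
P'(u) = 12(u - 2)(u - 1)(u + 3) vanishes at u ∈ {-3, 1, 2}; Q'(v) = 4v - 4 vanishes at v ∈ {1}.
Local minima of P (where P''>0): P(-3)=-351, P(2)=24. Local minima of Q: Q(1)=-2.
So the global minimum of f is P(-3) + Q(1) − 1 = -351 − 2 − 1 = -354, attained at (-3, 1).

(-3, 1)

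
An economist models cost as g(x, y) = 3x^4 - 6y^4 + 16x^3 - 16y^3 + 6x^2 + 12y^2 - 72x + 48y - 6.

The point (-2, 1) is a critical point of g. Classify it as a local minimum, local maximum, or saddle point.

local maximum

The mixed partial ∂²g/∂x∂y is 0, so the Hessian at any point is diag(g_xx, g_yy) = diag(12(3x^2 + 8x + 1), 24(-3y^2 - 4y + 1)).
At (-2, 1): H = diag(-36, -144).
Both eigenvalues are negative, so H is negative definite: a local maximum.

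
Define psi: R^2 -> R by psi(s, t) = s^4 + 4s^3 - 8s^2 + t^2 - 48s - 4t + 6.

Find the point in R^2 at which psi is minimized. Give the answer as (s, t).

(2, 2)

psi(s,t) separates as P(s) + Q(t) + 6, so its minimum is min P + min Q + 6.
P'(s) = 4(s - 2)(s + 2)(s + 3) vanishes at s ∈ {-3, -2, 2}; Q'(t) = 2(t - 2) vanishes at t ∈ {2}.
Local minima of P (where P''>0): P(-3)=45, P(2)=-80. Local minima of Q: Q(2)=-4.
So the global minimum of psi is P(2) + Q(2) + 6 = -80 − 4 + 6 = -78, attained at (2, 2).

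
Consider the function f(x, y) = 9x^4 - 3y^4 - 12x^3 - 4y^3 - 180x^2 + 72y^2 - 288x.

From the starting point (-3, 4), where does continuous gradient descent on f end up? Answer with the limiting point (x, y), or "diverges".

diverges

f is separable, so gradient descent decouples: x follows -∂f/∂x, y follows -∂f/∂y.
∂f/∂x = 36(x - 4)(x + 1)(x + 2); at x=-3 this is -504, so x increases.
∂f/∂y = -12y(y - 3)(y + 4); at y=4 this is -384, so y increases.
The y-coordinate has no critical point in that direction and runs off to infinity.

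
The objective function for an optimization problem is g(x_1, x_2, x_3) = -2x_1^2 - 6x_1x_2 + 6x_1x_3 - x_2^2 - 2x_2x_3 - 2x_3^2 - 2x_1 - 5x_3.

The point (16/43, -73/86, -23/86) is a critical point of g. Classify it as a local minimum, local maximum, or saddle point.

saddle point

The Hessian is constant: H = [[-4, -6, 6], [-6, -2, -2], [6, -2, -4]].
Leading principal minors: Δ₁ = -4, Δ₂ = -28, Δ₃ = 344.
The minors fit neither the all-positive nor the alternating-sign pattern, so H is indefinite: a saddle point.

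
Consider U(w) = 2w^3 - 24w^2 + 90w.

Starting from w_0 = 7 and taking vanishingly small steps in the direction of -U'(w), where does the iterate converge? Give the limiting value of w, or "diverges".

U'(w) = 6(w - 5)(w - 3), so U'(7) = 48.
Gradient descent moves in the -U' direction, i.e. w is decreasing.
The nearest critical point in that direction is w = 5, where U'' = 12 > 0 (a local minimum). The iterate converges there.

5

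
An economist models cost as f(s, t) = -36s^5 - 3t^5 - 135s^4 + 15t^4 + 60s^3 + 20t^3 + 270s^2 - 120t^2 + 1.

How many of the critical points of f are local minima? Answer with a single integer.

f separates as a function of s plus a function of t, so ∇f=0 decouples.
∂f/∂s = -180s(s - 1)(s + 1)(s + 3) = 0 at s ∈ {-3, -1, 0, 1}; ∂f/∂t = -15t(t - 4)(t - 2)(t + 2) = 0 at t ∈ {-2, 0, 2, 4}.
The Hessian is diagonal: diag(f_ss, f_tt). Second derivatives: f_ss(-3)=4320, f_ss(-1)=-720, f_ss(0)=540, f_ss(1)=-1440; f_tt(-2)=720, f_tt(0)=-240, f_tt(2)=240, f_tt(4)=-720.
Local minima occur where both diagonal entries positive: (-3, -2), (-3, 2), (0, -2), (0, 2). Count: 4.

4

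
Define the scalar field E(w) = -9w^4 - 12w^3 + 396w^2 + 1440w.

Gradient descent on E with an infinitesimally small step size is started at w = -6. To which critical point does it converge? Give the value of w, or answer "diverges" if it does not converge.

diverges

E'(w) = -36(w - 5)(w + 2)(w + 4), so E'(-6) = 3168.
Gradient descent moves in the -E' direction, i.e. w is decreasing.
There is no critical point below w=-6, and E' keeps the same sign, so the iterate runs off to −∞.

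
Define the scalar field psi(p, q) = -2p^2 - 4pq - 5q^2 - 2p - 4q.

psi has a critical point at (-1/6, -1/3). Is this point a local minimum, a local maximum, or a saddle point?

The Hessian of psi is constant: H = [[-4, -4], [-4, -10]].
det(H) = (-4)·(-10) − (-4)² = 24.
det(H) > 0 and tr(H) = -14 < 0, so H is negative definite and the point is a local maximum.

local maximum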